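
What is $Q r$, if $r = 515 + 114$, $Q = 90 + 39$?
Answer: $81141$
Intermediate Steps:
$Q = 129$
$r = 629$
$Q r = 129 \cdot 629 = 81141$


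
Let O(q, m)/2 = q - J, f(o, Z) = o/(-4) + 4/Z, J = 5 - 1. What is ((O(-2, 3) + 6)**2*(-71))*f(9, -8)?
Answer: 7029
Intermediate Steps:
J = 4
f(o, Z) = 4/Z - o/4 (f(o, Z) = o*(-1/4) + 4/Z = -o/4 + 4/Z = 4/Z - o/4)
O(q, m) = -8 + 2*q (O(q, m) = 2*(q - 1*4) = 2*(q - 4) = 2*(-4 + q) = -8 + 2*q)
((O(-2, 3) + 6)**2*(-71))*f(9, -8) = (((-8 + 2*(-2)) + 6)**2*(-71))*(4/(-8) - 1/4*9) = (((-8 - 4) + 6)**2*(-71))*(4*(-1/8) - 9/4) = ((-12 + 6)**2*(-71))*(-1/2 - 9/4) = ((-6)**2*(-71))*(-11/4) = (36*(-71))*(-11/4) = -2556*(-11/4) = 7029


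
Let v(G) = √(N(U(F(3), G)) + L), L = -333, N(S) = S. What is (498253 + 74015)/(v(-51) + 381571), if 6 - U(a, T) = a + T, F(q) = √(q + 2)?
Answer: 572268/(381571 + I*√(276 + √5)) ≈ 1.4998 - 6.5563e-5*I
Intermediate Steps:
F(q) = √(2 + q)
U(a, T) = 6 - T - a (U(a, T) = 6 - (a + T) = 6 - (T + a) = 6 + (-T - a) = 6 - T - a)
v(G) = √(-327 - G - √5) (v(G) = √((6 - G - √(2 + 3)) - 333) = √((6 - G - √5) - 333) = √(-327 - G - √5))
(498253 + 74015)/(v(-51) + 381571) = (498253 + 74015)/(√(-327 - 1*(-51) - √5) + 381571) = 572268/(√(-327 + 51 - √5) + 381571) = 572268/(√(-276 - √5) + 381571) = 572268/(381571 + √(-276 - √5))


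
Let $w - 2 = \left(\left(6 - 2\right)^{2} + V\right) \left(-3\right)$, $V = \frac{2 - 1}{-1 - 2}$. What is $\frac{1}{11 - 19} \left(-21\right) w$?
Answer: $- \frac{945}{8} \approx -118.13$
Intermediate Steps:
$V = - \frac{1}{3}$ ($V = 1 \frac{1}{-3} = 1 \left(- \frac{1}{3}\right) = - \frac{1}{3} \approx -0.33333$)
$w = -45$ ($w = 2 + \left(\left(6 - 2\right)^{2} - \frac{1}{3}\right) \left(-3\right) = 2 + \left(4^{2} - \frac{1}{3}\right) \left(-3\right) = 2 + \left(16 - \frac{1}{3}\right) \left(-3\right) = 2 + \frac{47}{3} \left(-3\right) = 2 - 47 = -45$)
$\frac{1}{11 - 19} \left(-21\right) w = \frac{1}{11 - 19} \left(-21\right) \left(-45\right) = \frac{1}{-8} \left(-21\right) \left(-45\right) = \left(- \frac{1}{8}\right) \left(-21\right) \left(-45\right) = \frac{21}{8} \left(-45\right) = - \frac{945}{8}$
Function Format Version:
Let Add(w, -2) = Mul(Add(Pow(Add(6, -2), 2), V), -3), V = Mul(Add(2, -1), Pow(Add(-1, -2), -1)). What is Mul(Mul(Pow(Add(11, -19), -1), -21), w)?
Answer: Rational(-945, 8) ≈ -118.13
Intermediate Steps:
V = Rational(-1, 3) (V = Mul(1, Pow(-3, -1)) = Mul(1, Rational(-1, 3)) = Rational(-1, 3) ≈ -0.33333)
w = -45 (w = Add(2, Mul(Add(Pow(Add(6, -2), 2), Rational(-1, 3)), -3)) = Add(2, Mul(Add(Pow(4, 2), Rational(-1, 3)), -3)) = Add(2, Mul(Add(16, Rational(-1, 3)), -3)) = Add(2, Mul(Rational(47, 3), -3)) = Add(2, -47) = -45)
Mul(Mul(Pow(Add(11, -19), -1), -21), w) = Mul(Mul(Pow(Add(11, -19), -1), -21), -45) = Mul(Mul(Pow(-8, -1), -21), -45) = Mul(Mul(Rational(-1, 8), -21), -45) = Mul(Rational(21, 8), -45) = Rational(-945, 8)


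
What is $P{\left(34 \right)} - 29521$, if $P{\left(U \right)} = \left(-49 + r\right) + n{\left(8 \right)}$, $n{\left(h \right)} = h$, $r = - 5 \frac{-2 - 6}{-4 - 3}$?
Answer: $- \frac{206974}{7} \approx -29568.0$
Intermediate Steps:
$r = - \frac{40}{7}$ ($r = - 5 \left(- \frac{8}{-7}\right) = - 5 \left(\left(-8\right) \left(- \frac{1}{7}\right)\right) = \left(-5\right) \frac{8}{7} = - \frac{40}{7} \approx -5.7143$)
$P{\left(U \right)} = - \frac{327}{7}$ ($P{\left(U \right)} = \left(-49 - \frac{40}{7}\right) + 8 = - \frac{383}{7} + 8 = - \frac{327}{7}$)
$P{\left(34 \right)} - 29521 = - \frac{327}{7} - 29521 = - \frac{206974}{7}$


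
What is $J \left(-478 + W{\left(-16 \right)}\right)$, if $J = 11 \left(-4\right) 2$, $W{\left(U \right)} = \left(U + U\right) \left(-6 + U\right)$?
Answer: $-19888$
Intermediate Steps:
$W{\left(U \right)} = 2 U \left(-6 + U\right)$
$J = -88$ ($J = \left(-44\right) 2 = -88$)
$J \left(-478 + W{\left(-16 \right)}\right) = - 88 \left(-478 + 2 \left(-16\right) \left(-6 - 16\right)\right) = - 88 \left(-478 + 2 \left(-16\right) \left(-22\right)\right) = - 88 \left(-478 + 704\right) = \left(-88\right) 226 = -19888$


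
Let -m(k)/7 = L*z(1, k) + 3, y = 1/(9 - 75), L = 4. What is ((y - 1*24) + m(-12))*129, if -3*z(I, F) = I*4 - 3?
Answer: -101265/22 ≈ -4603.0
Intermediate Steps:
y = -1/66 (y = 1/(-66) = -1/66 ≈ -0.015152)
z(I, F) = 1 - 4*I/3 (z(I, F) = -(I*4 - 3)/3 = -(4*I - 3)/3 = -(-3 + 4*I)/3 = 1 - 4*I/3)
m(k) = -35/3 (m(k) = -7*(4*(1 - 4/3*1) + 3) = -7*(4*(1 - 4/3) + 3) = -7*(4*(-⅓) + 3) = -7*(-4/3 + 3) = -7*5/3 = -35/3)
((y - 1*24) + m(-12))*129 = ((-1/66 - 1*24) - 35/3)*129 = ((-1/66 - 24) - 35/3)*129 = (-1585/66 - 35/3)*129 = -785/22*129 = -101265/22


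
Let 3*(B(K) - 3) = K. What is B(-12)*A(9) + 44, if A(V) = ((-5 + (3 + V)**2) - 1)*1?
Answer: -94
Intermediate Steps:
B(K) = 3 + K/3
A(V) = -6 + (3 + V)**2 (A(V) = (-6 + (3 + V)**2)*1 = -6 + (3 + V)**2)
B(-12)*A(9) + 44 = (3 + (1/3)*(-12))*(-6 + (3 + 9)**2) + 44 = (3 - 4)*(-6 + 12**2) + 44 = -(-6 + 144) + 44 = -1*138 + 44 = -138 + 44 = -94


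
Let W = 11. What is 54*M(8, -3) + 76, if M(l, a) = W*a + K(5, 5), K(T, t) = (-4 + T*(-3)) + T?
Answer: -2462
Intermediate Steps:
K(T, t) = -4 - 2*T (K(T, t) = (-4 - 3*T) + T = -4 - 2*T)
M(l, a) = -14 + 11*a (M(l, a) = 11*a + (-4 - 2*5) = 11*a + (-4 - 10) = 11*a - 14 = -14 + 11*a)
54*M(8, -3) + 76 = 54*(-14 + 11*(-3)) + 76 = 54*(-14 - 33) + 76 = 54*(-47) + 76 = -2538 + 76 = -2462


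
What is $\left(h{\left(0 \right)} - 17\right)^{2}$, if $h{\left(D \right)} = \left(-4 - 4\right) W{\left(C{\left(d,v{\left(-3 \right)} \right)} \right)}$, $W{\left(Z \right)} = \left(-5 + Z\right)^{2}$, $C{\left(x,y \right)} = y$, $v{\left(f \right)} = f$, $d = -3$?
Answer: $279841$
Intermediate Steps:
$h{\left(D \right)} = -512$ ($h{\left(D \right)} = \left(-4 - 4\right) \left(-5 - 3\right)^{2} = - 8 \left(-8\right)^{2} = \left(-8\right) 64 = -512$)
$\left(h{\left(0 \right)} - 17\right)^{2} = \left(-512 - 17\right)^{2} = \left(-529\right)^{2} = 279841$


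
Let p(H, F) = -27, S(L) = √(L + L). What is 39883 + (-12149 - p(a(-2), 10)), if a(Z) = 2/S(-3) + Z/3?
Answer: 27761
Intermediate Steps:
S(L) = √2*√L (S(L) = √(2*L) = √2*√L)
a(Z) = Z/3 - I*√6/3 (a(Z) = 2/((√2*√(-3))) + Z/3 = 2/((√2*(I*√3))) + Z*(⅓) = 2/((I*√6)) + Z/3 = 2*(-I*√6/6) + Z/3 = -I*√6/3 + Z/3 = Z/3 - I*√6/3)
39883 + (-12149 - p(a(-2), 10)) = 39883 + (-12149 - 1*(-27)) = 39883 + (-12149 + 27) = 39883 - 12122 = 27761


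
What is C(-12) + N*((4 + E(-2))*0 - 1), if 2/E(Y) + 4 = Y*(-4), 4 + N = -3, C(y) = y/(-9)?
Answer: 25/3 ≈ 8.3333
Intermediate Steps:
C(y) = -y/9 (C(y) = y*(-⅑) = -y/9)
N = -7 (N = -4 - 3 = -7)
E(Y) = 2/(-4 - 4*Y) (E(Y) = 2/(-4 + Y*(-4)) = 2/(-4 - 4*Y))
C(-12) + N*((4 + E(-2))*0 - 1) = -⅑*(-12) - 7*((4 - 1/(2 + 2*(-2)))*0 - 1) = 4/3 - 7*((4 - 1/(2 - 4))*0 - 1) = 4/3 - 7*((4 - 1/(-2))*0 - 1) = 4/3 - 7*((4 - 1*(-½))*0 - 1) = 4/3 - 7*((4 + ½)*0 - 1) = 4/3 - 7*((9/2)*0 - 1) = 4/3 - 7*(0 - 1) = 4/3 - 7*(-1) = 4/3 + 7 = 25/3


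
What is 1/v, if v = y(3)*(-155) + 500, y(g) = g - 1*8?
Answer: 1/1275 ≈ 0.00078431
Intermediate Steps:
y(g) = -8 + g (y(g) = g - 8 = -8 + g)
v = 1275 (v = (-8 + 3)*(-155) + 500 = -5*(-155) + 500 = 775 + 500 = 1275)
1/v = 1/1275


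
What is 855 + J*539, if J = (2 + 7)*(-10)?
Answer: -47655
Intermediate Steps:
J = -90 (J = 9*(-10) = -90)
855 + J*539 = 855 - 90*539 = 855 - 48510 = -47655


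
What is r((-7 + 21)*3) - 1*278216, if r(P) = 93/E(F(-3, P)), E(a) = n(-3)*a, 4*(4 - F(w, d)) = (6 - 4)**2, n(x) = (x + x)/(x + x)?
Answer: -278185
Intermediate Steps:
n(x) = 1 (n(x) = (2*x)/((2*x)) = (2*x)*(1/(2*x)) = 1)
F(w, d) = 3 (F(w, d) = 4 - (6 - 4)**2/4 = 4 - 1/4*2**2 = 4 - 1/4*4 = 4 - 1 = 3)
E(a) = a (E(a) = 1*a = a)
r(P) = 31 (r(P) = 93/3 = 93*(1/3) = 31)
r((-7 + 21)*3) - 1*278216 = 31 - 1*278216 = 31 - 278216 = -278185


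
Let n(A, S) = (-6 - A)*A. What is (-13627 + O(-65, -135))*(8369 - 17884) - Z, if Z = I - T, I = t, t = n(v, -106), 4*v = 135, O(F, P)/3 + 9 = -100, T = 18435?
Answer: 2124673385/16 ≈ 1.3279e+8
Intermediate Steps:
O(F, P) = -327 (O(F, P) = -27 + 3*(-100) = -27 - 300 = -327)
v = 135/4 (v = (1/4)*135 = 135/4 ≈ 33.750)
n(A, S) = A*(-6 - A)
t = -21465/16 (t = -1*135/4*(6 + 135/4) = -1*135/4*159/4 = -21465/16 ≈ -1341.6)
I = -21465/16 ≈ -1341.6
Z = -316425/16 (Z = -21465/16 - 1*18435 = -21465/16 - 18435 = -316425/16 ≈ -19777.)
(-13627 + O(-65, -135))*(8369 - 17884) - Z = (-13627 - 327)*(8369 - 17884) - 1*(-316425/16) = -13954*(-9515) + 316425/16 = 132772310 + 316425/16 = 2124673385/16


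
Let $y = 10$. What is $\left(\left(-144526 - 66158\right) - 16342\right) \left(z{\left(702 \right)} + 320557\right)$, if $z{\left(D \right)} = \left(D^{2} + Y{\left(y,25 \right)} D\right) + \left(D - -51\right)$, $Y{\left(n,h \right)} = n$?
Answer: $-186418767484$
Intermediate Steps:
$z{\left(D \right)} = 51 + D^{2} + 11 D$ ($z{\left(D \right)} = \left(D^{2} + 10 D\right) + \left(D - -51\right) = \left(D^{2} + 10 D\right) + \left(D + 51\right) = \left(D^{2} + 10 D\right) + \left(51 + D\right) = 51 + D^{2} + 11 D$)
$\left(\left(-144526 - 66158\right) - 16342\right) \left(z{\left(702 \right)} + 320557\right) = \left(\left(-144526 - 66158\right) - 16342\right) \left(\left(51 + 702^{2} + 11 \cdot 702\right) + 320557\right) = \left(\left(-144526 - 66158\right) - 16342\right) \left(\left(51 + 492804 + 7722\right) + 320557\right) = \left(-210684 - 16342\right) \left(500577 + 320557\right) = \left(-227026\right) 821134 = -186418767484$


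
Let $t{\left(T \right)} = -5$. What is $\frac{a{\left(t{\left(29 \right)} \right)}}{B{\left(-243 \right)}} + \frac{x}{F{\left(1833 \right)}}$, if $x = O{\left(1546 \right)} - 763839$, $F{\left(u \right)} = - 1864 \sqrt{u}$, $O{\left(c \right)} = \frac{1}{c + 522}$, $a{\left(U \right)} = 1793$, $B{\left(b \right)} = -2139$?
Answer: $- \frac{1793}{2139} + \frac{1579619051 \sqrt{1833}}{7065760416} \approx 8.7331$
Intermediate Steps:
$O{\left(c \right)} = \frac{1}{522 + c}$
$x = - \frac{1579619051}{2068}$ ($x = \frac{1}{522 + 1546} - 763839 = \frac{1}{2068} - 763839 = - \frac{1579619051}{2068} \approx -7.6384 \cdot 10^{5}$)
$\frac{a{\left(t{\left(29 \right)} \right)}}{B{\left(-243 \right)}} + \frac{x}{F{\left(1833 \right)}} = \frac{1793}{-2139} - \frac{1579619051}{2068 \left(- 1864 \sqrt{1833}\right)} = 1793 \left(- \frac{1}{2139}\right) - \frac{1579619051 \left(- \frac{\sqrt{1833}}{3416712}\right)}{2068} = - \frac{1793}{2139} + \frac{1579619051 \sqrt{1833}}{7065760416}$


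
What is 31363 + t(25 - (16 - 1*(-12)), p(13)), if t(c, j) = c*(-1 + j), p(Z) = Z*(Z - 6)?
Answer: 31093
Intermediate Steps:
p(Z) = Z*(-6 + Z)
31363 + t(25 - (16 - 1*(-12)), p(13)) = 31363 + (25 - (16 - 1*(-12)))*(-1 + 13*(-6 + 13)) = 31363 + (25 - (16 + 12))*(-1 + 13*7) = 31363 + (25 - 1*28)*(-1 + 91) = 31363 + (25 - 28)*90 = 31363 - 3*90 = 31363 - 270 = 31093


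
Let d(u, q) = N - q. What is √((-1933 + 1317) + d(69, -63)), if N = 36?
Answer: I*√517 ≈ 22.738*I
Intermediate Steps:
d(u, q) = 36 - q
√((-1933 + 1317) + d(69, -63)) = √((-1933 + 1317) + (36 - 1*(-63))) = √(-616 + (36 + 63)) = √(-616 + 99) = √(-517) = I*√517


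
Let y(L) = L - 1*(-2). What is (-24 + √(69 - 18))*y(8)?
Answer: -240 + 10*√51 ≈ -168.59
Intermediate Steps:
y(L) = 2 + L (y(L) = L + 2 = 2 + L)
(-24 + √(69 - 18))*y(8) = (-24 + √(69 - 18))*(2 + 8) = (-24 + √51)*10 = -240 + 10*√51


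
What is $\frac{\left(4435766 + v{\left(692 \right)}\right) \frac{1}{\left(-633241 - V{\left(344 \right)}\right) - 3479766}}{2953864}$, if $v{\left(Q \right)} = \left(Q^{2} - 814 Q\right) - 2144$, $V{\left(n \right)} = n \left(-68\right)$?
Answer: $- \frac{2174599}{6040083261180} \approx -3.6003 \cdot 10^{-7}$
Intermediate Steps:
$V{\left(n \right)} = - 68 n$
$v{\left(Q \right)} = -2144 + Q^{2} - 814 Q$
$\frac{\left(4435766 + v{\left(692 \right)}\right) \frac{1}{\left(-633241 - V{\left(344 \right)}\right) - 3479766}}{2953864} = \frac{\left(4435766 - \left(565432 - 478864\right)\right) \frac{1}{\left(-633241 - \left(-68\right) 344\right) - 3479766}}{2953864} = \frac{4435766 - 86568}{\left(-633241 - -23392\right) - 3479766} \cdot \frac{1}{2953864} = \frac{4435766 - 86568}{\left(-633241 + 23392\right) - 3479766} \cdot \frac{1}{2953864} = \frac{4349198}{-609849 - 3479766} \cdot \frac{1}{2953864} = \frac{4349198}{-4089615} \cdot \frac{1}{2953864} = 4349198 \left(- \frac{1}{4089615}\right) \frac{1}{2953864} = \left(- \frac{4349198}{4089615}\right) \frac{1}{2953864} = - \frac{2174599}{6040083261180}$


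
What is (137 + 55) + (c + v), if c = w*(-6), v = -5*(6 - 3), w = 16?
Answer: 81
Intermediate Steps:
v = -15 (v = -5*3 = -15)
c = -96 (c = 16*(-6) = -96)
(137 + 55) + (c + v) = (137 + 55) + (-96 - 15) = 192 - 111 = 81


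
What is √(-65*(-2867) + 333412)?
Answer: √519767 ≈ 720.95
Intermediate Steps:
√(-65*(-2867) + 333412) = √(186355 + 333412) = √519767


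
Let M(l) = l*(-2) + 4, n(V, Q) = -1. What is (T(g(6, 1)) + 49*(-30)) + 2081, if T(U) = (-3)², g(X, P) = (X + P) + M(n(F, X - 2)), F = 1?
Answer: 620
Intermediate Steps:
M(l) = 4 - 2*l (M(l) = -2*l + 4 = 4 - 2*l)
g(X, P) = 6 + P + X (g(X, P) = (X + P) + (4 - 2*(-1)) = (P + X) + (4 + 2) = (P + X) + 6 = 6 + P + X)
T(U) = 9
(T(g(6, 1)) + 49*(-30)) + 2081 = (9 + 49*(-30)) + 2081 = (9 - 1470) + 2081 = -1461 + 2081 = 620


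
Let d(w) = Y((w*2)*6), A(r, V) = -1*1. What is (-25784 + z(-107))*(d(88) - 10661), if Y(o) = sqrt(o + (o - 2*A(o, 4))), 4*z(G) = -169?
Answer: 1101334605/4 - 103305*sqrt(2114)/4 ≈ 2.7415e+8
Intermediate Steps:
z(G) = -169/4 (z(G) = (1/4)*(-169) = -169/4)
A(r, V) = -1
Y(o) = sqrt(2 + 2*o) (Y(o) = sqrt(o + (o - 2*(-1))) = sqrt(o + (o + 2)) = sqrt(o + (2 + o)) = sqrt(2 + 2*o))
d(w) = sqrt(2 + 24*w) (d(w) = sqrt(2 + 2*((w*2)*6)) = sqrt(2 + 2*((2*w)*6)) = sqrt(2 + 2*(12*w)) = sqrt(2 + 24*w))
(-25784 + z(-107))*(d(88) - 10661) = (-25784 - 169/4)*(sqrt(2 + 24*88) - 10661) = -103305*(sqrt(2 + 2112) - 10661)/4 = -103305*(sqrt(2114) - 10661)/4 = -103305*(-10661 + sqrt(2114))/4 = 1101334605/4 - 103305*sqrt(2114)/4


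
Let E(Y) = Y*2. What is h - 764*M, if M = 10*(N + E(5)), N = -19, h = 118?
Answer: 68878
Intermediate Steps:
E(Y) = 2*Y
M = -90 (M = 10*(-19 + 2*5) = 10*(-19 + 10) = 10*(-9) = -90)
h - 764*M = 118 - 764*(-90) = 118 + 68760 = 68878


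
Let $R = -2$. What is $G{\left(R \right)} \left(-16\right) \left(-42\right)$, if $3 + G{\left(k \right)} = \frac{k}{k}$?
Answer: $-1344$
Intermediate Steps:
$G{\left(k \right)} = -2$ ($G{\left(k \right)} = -3 + \frac{k}{k} = -3 + 1 = -2$)
$G{\left(R \right)} \left(-16\right) \left(-42\right) = \left(-2\right) \left(-16\right) \left(-42\right) = 32 \left(-42\right) = -1344$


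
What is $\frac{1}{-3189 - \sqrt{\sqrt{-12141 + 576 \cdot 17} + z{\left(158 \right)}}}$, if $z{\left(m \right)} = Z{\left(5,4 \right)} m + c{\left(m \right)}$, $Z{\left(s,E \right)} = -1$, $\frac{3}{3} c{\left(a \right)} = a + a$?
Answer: $- \frac{1}{3189 + \sqrt{158 + 9 i \sqrt{29}}} \approx -0.00031233 + 1.8594 \cdot 10^{-7} i$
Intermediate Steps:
$c{\left(a \right)} = 2 a$ ($c{\left(a \right)} = a + a = 2 a$)
$z{\left(m \right)} = m$ ($z{\left(m \right)} = - m + 2 m = m$)
$\frac{1}{-3189 - \sqrt{\sqrt{-12141 + 576 \cdot 17} + z{\left(158 \right)}}} = \frac{1}{-3189 - \sqrt{\sqrt{-12141 + 576 \cdot 17} + 158}} = \frac{1}{-3189 - \sqrt{\sqrt{-12141 + 9792} + 158}} = \frac{1}{-3189 - \sqrt{\sqrt{-2349} + 158}} = \frac{1}{-3189 - \sqrt{9 i \sqrt{29} + 158}} = \frac{1}{-3189 - \sqrt{158 + 9 i \sqrt{29}}}$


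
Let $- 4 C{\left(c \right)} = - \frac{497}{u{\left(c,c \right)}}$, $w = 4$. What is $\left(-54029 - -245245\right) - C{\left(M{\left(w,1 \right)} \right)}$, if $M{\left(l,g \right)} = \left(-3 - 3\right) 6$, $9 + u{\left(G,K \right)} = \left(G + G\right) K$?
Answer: $\frac{282234745}{1476} \approx 1.9122 \cdot 10^{5}$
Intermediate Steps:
$u{\left(G,K \right)} = -9 + 2 G K$ ($u{\left(G,K \right)} = -9 + \left(G + G\right) K = -9 + 2 G K$)
$M{\left(l,g \right)} = -36$ ($M{\left(l,g \right)} = \left(-6\right) 6 = -36$)
$C{\left(c \right)} = \frac{497}{4 \left(-9 + 2 c^{2}\right)}$ ($C{\left(c \right)} = - \frac{\left(-497\right) \frac{1}{-9 + 2 c c}}{4} = - \frac{\left(-497\right) \frac{1}{-9 + 2 c^{2}}}{4} = \frac{497}{4 \left(-9 + 2 c^{2}\right)}$)
$\left(-54029 - -245245\right) - C{\left(M{\left(w,1 \right)} \right)} = \left(-54029 - -245245\right) - \frac{497}{4 \left(-9 + 2 \left(-36\right)^{2}\right)} = \left(-54029 + 245245\right) - \frac{497}{4 \left(-9 + 2 \cdot 1296\right)} = 191216 - \frac{497}{4 \left(-9 + 2592\right)} = 191216 - \frac{497}{4 \cdot 2583} = 191216 - \frac{497}{4} \cdot \frac{1}{2583} = 191216 - \frac{71}{1476} = \frac{282234745}{1476}$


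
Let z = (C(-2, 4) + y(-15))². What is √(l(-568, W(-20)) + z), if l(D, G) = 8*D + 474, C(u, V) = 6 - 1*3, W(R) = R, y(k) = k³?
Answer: √11366314 ≈ 3371.4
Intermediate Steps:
C(u, V) = 3 (C(u, V) = 6 - 3 = 3)
l(D, G) = 474 + 8*D
z = 11370384 (z = (3 + (-15)³)² = (3 - 3375)² = (-3372)² = 11370384)
√(l(-568, W(-20)) + z) = √((474 + 8*(-568)) + 11370384) = √((474 - 4544) + 11370384) = √(-4070 + 11370384) = √11366314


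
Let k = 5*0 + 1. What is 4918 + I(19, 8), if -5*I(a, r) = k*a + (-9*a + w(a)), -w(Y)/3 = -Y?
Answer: 4937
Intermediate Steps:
k = 1 (k = 0 + 1 = 1)
w(Y) = 3*Y (w(Y) = -(-3)*Y = 3*Y)
I(a, r) = a (I(a, r) = -(1*a + (-9*a + 3*a))/5 = -(a - 6*a)/5 = -(-1)*a = a)
4918 + I(19, 8) = 4918 + 19 = 4937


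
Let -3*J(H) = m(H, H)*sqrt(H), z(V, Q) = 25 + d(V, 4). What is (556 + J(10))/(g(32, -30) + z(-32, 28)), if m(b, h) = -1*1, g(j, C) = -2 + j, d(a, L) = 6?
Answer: 556/61 + sqrt(10)/183 ≈ 9.1320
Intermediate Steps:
z(V, Q) = 31 (z(V, Q) = 25 + 6 = 31)
m(b, h) = -1
J(H) = sqrt(H)/3 (J(H) = -(-1)*sqrt(H)/3 = sqrt(H)/3)
(556 + J(10))/(g(32, -30) + z(-32, 28)) = (556 + sqrt(10)/3)/((-2 + 32) + 31) = (556 + sqrt(10)/3)/(30 + 31) = (556 + sqrt(10)/3)/61 = (556 + sqrt(10)/3)*(1/61) = 556/61 + sqrt(10)/183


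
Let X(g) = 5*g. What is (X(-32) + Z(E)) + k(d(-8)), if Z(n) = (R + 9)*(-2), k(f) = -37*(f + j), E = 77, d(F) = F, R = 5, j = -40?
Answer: 1588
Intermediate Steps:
k(f) = 1480 - 37*f (k(f) = -37*(f - 40) = -37*(-40 + f) = 1480 - 37*f)
Z(n) = -28 (Z(n) = (5 + 9)*(-2) = 14*(-2) = -28)
(X(-32) + Z(E)) + k(d(-8)) = (5*(-32) - 28) + (1480 - 37*(-8)) = (-160 - 28) + (1480 + 296) = -188 + 1776 = 1588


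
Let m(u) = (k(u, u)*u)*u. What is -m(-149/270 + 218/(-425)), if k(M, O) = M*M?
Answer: -356608388864646961/277415523506250000 ≈ -1.2855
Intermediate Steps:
k(M, O) = M²
m(u) = u⁴ (m(u) = (u²*u)*u = u³*u = u⁴)
-m(-149/270 + 218/(-425)) = -(-149/270 + 218/(-425))⁴ = -(-149*1/270 + 218*(-1/425))⁴ = -(-149/270 - 218/425)⁴ = -(-24437/22950)⁴ = -1*356608388864646961/277415523506250000 = -356608388864646961/277415523506250000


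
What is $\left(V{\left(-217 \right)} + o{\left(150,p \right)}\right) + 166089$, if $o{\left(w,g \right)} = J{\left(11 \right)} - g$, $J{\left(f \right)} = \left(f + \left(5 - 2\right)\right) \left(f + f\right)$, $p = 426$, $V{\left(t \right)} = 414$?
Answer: $166385$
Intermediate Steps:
$J{\left(f \right)} = 2 f \left(3 + f\right)$ ($J{\left(f \right)} = \left(f + \left(5 - 2\right)\right) 2 f = \left(f + 3\right) 2 f = \left(3 + f\right) 2 f = 2 f \left(3 + f\right)$)
$o{\left(w,g \right)} = 308 - g$ ($o{\left(w,g \right)} = 2 \cdot 11 \left(3 + 11\right) - g = 2 \cdot 11 \cdot 14 - g = 308 - g$)
$\left(V{\left(-217 \right)} + o{\left(150,p \right)}\right) + 166089 = \left(414 + \left(308 - 426\right)\right) + 166089 = \left(414 - 118\right) + 166089 = 296 + 166089 = 166385$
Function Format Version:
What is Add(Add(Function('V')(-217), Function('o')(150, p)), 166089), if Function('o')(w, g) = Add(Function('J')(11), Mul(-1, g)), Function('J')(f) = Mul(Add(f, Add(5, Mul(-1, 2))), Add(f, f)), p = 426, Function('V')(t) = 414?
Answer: 166385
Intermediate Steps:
Function('J')(f) = Mul(2, f, Add(3, f)) (Function('J')(f) = Mul(Add(f, Add(5, -2)), Mul(2, f)) = Mul(Add(f, 3), Mul(2, f)) = Mul(Add(3, f), Mul(2, f)) = Mul(2, f, Add(3, f)))
Function('o')(w, g) = Add(308, Mul(-1, g)) (Function('o')(w, g) = Add(Mul(2, 11, Add(3, 11)), Mul(-1, g)) = Add(Mul(2, 11, 14), Mul(-1, g)) = Add(308, Mul(-1, g)))
Add(Add(Function('V')(-217), Function('o')(150, p)), 166089) = Add(Add(414, Add(308, Mul(-1, 426))), 166089) = Add(Add(414, Add(308, -426)), 166089) = Add(Add(414, -118), 166089) = Add(296, 166089) = 166385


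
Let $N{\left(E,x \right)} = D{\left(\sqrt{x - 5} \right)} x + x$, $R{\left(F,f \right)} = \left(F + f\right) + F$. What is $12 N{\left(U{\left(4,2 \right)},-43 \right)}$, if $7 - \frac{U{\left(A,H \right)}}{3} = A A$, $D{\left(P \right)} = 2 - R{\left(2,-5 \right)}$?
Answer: $-2064$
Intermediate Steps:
$R{\left(F,f \right)} = f + 2 F$
$D{\left(P \right)} = 3$ ($D{\left(P \right)} = 2 - \left(-5 + 2 \cdot 2\right) = 2 - \left(-5 + 4\right) = 2 - -1 = 2 + 1 = 3$)
$U{\left(A,H \right)} = 21 - 3 A^{2}$ ($U{\left(A,H \right)} = 21 - 3 A A = 21 - 3 A^{2}$)
$N{\left(E,x \right)} = 4 x$ ($N{\left(E,x \right)} = 3 x + x = 4 x$)
$12 N{\left(U{\left(4,2 \right)},-43 \right)} = 12 \cdot 4 \left(-43\right) = 12 \left(-172\right) = -2064$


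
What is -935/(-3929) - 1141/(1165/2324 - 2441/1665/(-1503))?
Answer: -26069428954370155/11476921587311 ≈ -2271.5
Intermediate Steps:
-935/(-3929) - 1141/(1165/2324 - 2441/1665/(-1503)) = -935*(-1/3929) - 1141/(1165*(1/2324) - 2441*1/1665*(-1/1503)) = 935/3929 - 1141/(1165/2324 - 2441/1665*(-1/1503)) = 935/3929 - 1141/(1165/2324 + 2441/2502495) = 935/3929 - 1141/2921079559/5815798380 = 935/3929 - 1141*5815798380/2921079559 = 935/3929 - 6635825951580/2921079559 = -26069428954370155/11476921587311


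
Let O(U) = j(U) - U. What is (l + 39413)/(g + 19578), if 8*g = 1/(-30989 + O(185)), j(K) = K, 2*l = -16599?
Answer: 701219092/441238285 ≈ 1.5892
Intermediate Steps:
l = -16599/2 (l = (½)*(-16599) = -16599/2 ≈ -8299.5)
O(U) = 0 (O(U) = U - U = 0)
g = -1/247912 (g = 1/(8*(-30989 + 0)) = (⅛)/(-30989) = (⅛)*(-1/30989) = -1/247912 ≈ -4.0337e-6)
(l + 39413)/(g + 19578) = (-16599/2 + 39413)/(-1/247912 + 19578) = 62227/(2*(4853621135/247912)) = (62227/2)*(247912/4853621135) = 701219092/441238285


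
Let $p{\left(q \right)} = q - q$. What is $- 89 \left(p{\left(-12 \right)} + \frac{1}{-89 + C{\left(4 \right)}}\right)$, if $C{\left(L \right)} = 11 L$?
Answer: $\frac{89}{45} \approx 1.9778$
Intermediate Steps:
$p{\left(q \right)} = 0$
$- 89 \left(p{\left(-12 \right)} + \frac{1}{-89 + C{\left(4 \right)}}\right) = - 89 \left(0 + \frac{1}{-89 + 11 \cdot 4}\right) = - 89 \left(0 + \frac{1}{-89 + 44}\right) = - 89 \left(0 + \frac{1}{-45}\right) = - 89 \left(0 - \frac{1}{45}\right) = \left(-89\right) \left(- \frac{1}{45}\right) = \frac{89}{45}$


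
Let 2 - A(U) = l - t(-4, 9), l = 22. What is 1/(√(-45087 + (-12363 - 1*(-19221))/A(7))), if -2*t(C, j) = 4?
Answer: -I*√5493246/499386 ≈ -0.0046933*I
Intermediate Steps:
t(C, j) = -2 (t(C, j) = -½*4 = -2)
A(U) = -22 (A(U) = 2 - (22 - 1*(-2)) = 2 - (22 + 2) = 2 - 1*24 = 2 - 24 = -22)
1/(√(-45087 + (-12363 - 1*(-19221))/A(7))) = 1/(√(-45087 + (-12363 - 1*(-19221))/(-22))) = 1/(√(-45087 + (-12363 + 19221)*(-1/22))) = 1/(√(-45087 + 6858*(-1/22))) = 1/(√(-45087 - 3429/11)) = 1/(√(-499386/11)) = 1/(I*√5493246/11) = -I*√5493246/499386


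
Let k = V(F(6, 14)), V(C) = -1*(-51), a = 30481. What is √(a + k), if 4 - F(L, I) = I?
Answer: 2*√7633 ≈ 174.73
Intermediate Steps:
F(L, I) = 4 - I
V(C) = 51
k = 51
√(a + k) = √(30481 + 51) = √30532 = 2*√7633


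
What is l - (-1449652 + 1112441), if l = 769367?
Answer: 1106578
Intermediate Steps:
l - (-1449652 + 1112441) = 769367 - (-1449652 + 1112441) = 769367 - 1*(-337211) = 769367 + 337211 = 1106578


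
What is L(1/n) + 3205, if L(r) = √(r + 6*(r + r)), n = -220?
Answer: 3205 + I*√715/110 ≈ 3205.0 + 0.24309*I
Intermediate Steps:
L(r) = √13*√r (L(r) = √(r + 6*(2*r)) = √(r + 12*r) = √(13*r) = √13*√r)
L(1/n) + 3205 = √13*√(1/(-220)) + 3205 = √13*√(-1/220) + 3205 = √13*(I*√55/110) + 3205 = I*√715/110 + 3205 = 3205 + I*√715/110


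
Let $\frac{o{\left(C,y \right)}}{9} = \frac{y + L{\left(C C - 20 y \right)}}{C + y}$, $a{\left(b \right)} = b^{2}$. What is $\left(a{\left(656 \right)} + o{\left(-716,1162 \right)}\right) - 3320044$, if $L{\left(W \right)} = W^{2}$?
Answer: $\frac{1077231695097}{223} \approx 4.8306 \cdot 10^{9}$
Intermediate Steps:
$o{\left(C,y \right)} = \frac{9 \left(y + \left(C^{2} - 20 y\right)^{2}\right)}{C + y}$ ($o{\left(C,y \right)} = 9 \frac{y + \left(C C - 20 y\right)^{2}}{C + y} = 9 \frac{y + \left(C^{2} - 20 y\right)^{2}}{C + y} = \frac{9 \left(y + \left(C^{2} - 20 y\right)^{2}\right)}{C + y}$)
$\left(a{\left(656 \right)} + o{\left(-716,1162 \right)}\right) - 3320044 = \left(656^{2} + \frac{9 \left(1162 + \left(\left(-716\right)^{2} - 23240\right)^{2}\right)}{-716 + 1162}\right) - 3320044 = \left(430336 + \frac{9 \left(1162 + \left(512656 - 23240\right)^{2}\right)}{446}\right) - 3320044 = \left(430336 + 9 \cdot \frac{1}{446} \left(1162 + 489416^{2}\right)\right) - 3320044 = \left(430336 + 9 \cdot \frac{1}{446} \left(1162 + 239528021056\right)\right) - 3320044 = \left(430336 + 9 \cdot \frac{1}{446} \cdot 239528022218\right) - 3320044 = \left(430336 + \frac{1077876099981}{223}\right) - 3320044 = \frac{1077972064909}{223} - 3320044 = \frac{1077231695097}{223}$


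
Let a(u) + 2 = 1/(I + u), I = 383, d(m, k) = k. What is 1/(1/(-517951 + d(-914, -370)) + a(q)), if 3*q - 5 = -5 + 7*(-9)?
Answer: -187632202/374746445 ≈ -0.50069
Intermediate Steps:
q = -21 (q = 5/3 + (-5 + 7*(-9))/3 = 5/3 + (-5 - 63)/3 = 5/3 + (1/3)*(-68) = 5/3 - 68/3 = -21)
a(u) = -2 + 1/(383 + u)
1/(1/(-517951 + d(-914, -370)) + a(q)) = 1/(1/(-517951 - 370) + (-765 - 2*(-21))/(383 - 21)) = 1/(1/(-518321) + (-765 + 42)/362) = 1/(-1/518321 + (1/362)*(-723)) = 1/(-1/518321 - 723/362) = 1/(-374746445/187632202) = -187632202/374746445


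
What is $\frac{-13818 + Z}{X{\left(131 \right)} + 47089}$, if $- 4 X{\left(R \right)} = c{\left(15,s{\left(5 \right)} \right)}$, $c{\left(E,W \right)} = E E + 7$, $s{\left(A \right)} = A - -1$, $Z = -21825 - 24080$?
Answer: $- \frac{59723}{47031} \approx -1.2699$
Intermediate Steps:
$Z = -45905$ ($Z = -21825 - 24080 = -45905$)
$s{\left(A \right)} = 1 + A$ ($s{\left(A \right)} = A + 1 = 1 + A$)
$c{\left(E,W \right)} = 7 + E^{2}$ ($c{\left(E,W \right)} = E^{2} + 7 = 7 + E^{2}$)
$X{\left(R \right)} = -58$ ($X{\left(R \right)} = - \frac{7 + 15^{2}}{4} = - \frac{7 + 225}{4} = \left(- \frac{1}{4}\right) 232 = -58$)
$\frac{-13818 + Z}{X{\left(131 \right)} + 47089} = \frac{-13818 - 45905}{-58 + 47089} = - \frac{59723}{47031}$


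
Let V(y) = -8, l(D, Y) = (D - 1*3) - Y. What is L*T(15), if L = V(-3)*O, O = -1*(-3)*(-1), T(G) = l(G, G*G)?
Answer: -5112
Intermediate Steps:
l(D, Y) = -3 + D - Y (l(D, Y) = (D - 3) - Y = (-3 + D) - Y = -3 + D - Y)
T(G) = -3 + G - G² (T(G) = -3 + G - G*G = -3 + G - G²)
O = -3 (O = 3*(-1) = -3)
L = 24 (L = -8*(-3) = 24)
L*T(15) = 24*(-3 + 15 - 1*15²) = 24*(-3 + 15 - 1*225) = 24*(-3 + 15 - 225) = 24*(-213) = -5112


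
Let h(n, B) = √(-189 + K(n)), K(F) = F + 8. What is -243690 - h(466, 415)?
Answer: -243690 - √285 ≈ -2.4371e+5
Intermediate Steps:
K(F) = 8 + F
h(n, B) = √(-181 + n) (h(n, B) = √(-189 + (8 + n)) = √(-181 + n))
-243690 - h(466, 415) = -243690 - √(-181 + 466) = -243690 - √285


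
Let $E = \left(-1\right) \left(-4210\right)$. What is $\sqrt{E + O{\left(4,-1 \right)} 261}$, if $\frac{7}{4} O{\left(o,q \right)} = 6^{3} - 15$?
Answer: $\frac{\sqrt{1675198}}{7} \approx 184.9$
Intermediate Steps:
$E = 4210$
$O{\left(o,q \right)} = \frac{804}{7}$ ($O{\left(o,q \right)} = \frac{4 \left(6^{3} - 15\right)}{7} = \frac{4 \left(216 - 15\right)}{7} = \frac{4}{7} \cdot 201 = \frac{804}{7}$)
$\sqrt{E + O{\left(4,-1 \right)} 261} = \sqrt{4210 + \frac{804}{7} \cdot 261} = \sqrt{4210 + \frac{209844}{7}} = \sqrt{\frac{239314}{7}} = \frac{\sqrt{1675198}}{7}$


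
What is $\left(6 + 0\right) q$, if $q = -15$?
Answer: $-90$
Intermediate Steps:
$\left(6 + 0\right) q = \left(6 + 0\right) \left(-15\right) = 6 \left(-15\right) = -90$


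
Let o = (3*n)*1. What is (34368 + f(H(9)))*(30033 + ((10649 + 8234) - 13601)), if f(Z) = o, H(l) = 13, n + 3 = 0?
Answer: 1213388085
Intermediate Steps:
n = -3 (n = -3 + 0 = -3)
o = -9 (o = (3*(-3))*1 = -9*1 = -9)
f(Z) = -9
(34368 + f(H(9)))*(30033 + ((10649 + 8234) - 13601)) = (34368 - 9)*(30033 + ((10649 + 8234) - 13601)) = 34359*(30033 + (18883 - 13601)) = 34359*(30033 + 5282) = 34359*35315 = 1213388085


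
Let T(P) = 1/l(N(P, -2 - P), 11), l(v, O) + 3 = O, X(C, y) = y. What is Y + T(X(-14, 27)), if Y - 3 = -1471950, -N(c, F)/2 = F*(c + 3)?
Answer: -11775575/8 ≈ -1.4719e+6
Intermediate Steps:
N(c, F) = -2*F*(3 + c) (N(c, F) = -2*F*(c + 3) = -2*F*(3 + c))
l(v, O) = -3 + O
Y = -1471947 (Y = 3 - 1471950 = -1471947)
T(P) = ⅛ (T(P) = 1/(-3 + 11) = 1/8 = ⅛)
Y + T(X(-14, 27)) = -1471947 + ⅛ = -11775575/8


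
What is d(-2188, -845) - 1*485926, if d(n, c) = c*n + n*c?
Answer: 3211794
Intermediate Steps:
d(n, c) = 2*c*n (d(n, c) = c*n + c*n = 2*c*n)
d(-2188, -845) - 1*485926 = 2*(-845)*(-2188) - 1*485926 = 3697720 - 485926 = 3211794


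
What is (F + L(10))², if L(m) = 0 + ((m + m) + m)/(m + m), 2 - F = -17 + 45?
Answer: 2401/4 ≈ 600.25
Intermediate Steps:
F = -26 (F = 2 - (-17 + 45) = 2 - 1*28 = 2 - 28 = -26)
L(m) = 3/2 (L(m) = 0 + (2*m + m)/((2*m)) = 0 + (3*m)*(1/(2*m)) = 0 + 3/2 = 3/2)
(F + L(10))² = (-26 + 3/2)² = (-49/2)² = 2401/4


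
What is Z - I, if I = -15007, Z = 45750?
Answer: 60757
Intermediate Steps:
Z - I = 45750 - 1*(-15007) = 45750 + 15007 = 60757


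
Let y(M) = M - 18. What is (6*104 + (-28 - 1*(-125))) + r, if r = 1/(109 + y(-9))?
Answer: 59123/82 ≈ 721.01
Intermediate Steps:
y(M) = -18 + M
r = 1/82 (r = 1/(109 + (-18 - 9)) = 1/(109 - 27) = 1/82 ≈ 0.012195)
(6*104 + (-28 - 1*(-125))) + r = (6*104 + (-28 - 1*(-125))) + 1/82 = (624 + (-28 + 125)) + 1/82 = (624 + 97) + 1/82 = 721 + 1/82 = 59123/82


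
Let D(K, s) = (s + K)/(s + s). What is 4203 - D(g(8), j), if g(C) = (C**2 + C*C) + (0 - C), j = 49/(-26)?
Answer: 414965/98 ≈ 4234.3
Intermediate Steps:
j = -49/26 (j = 49*(-1/26) = -49/26 ≈ -1.8846)
g(C) = -C + 2*C**2 (g(C) = (C**2 + C**2) - C = 2*C**2 - C = -C + 2*C**2)
D(K, s) = (K + s)/(2*s) (D(K, s) = (K + s)/((2*s)) = (K + s)*(1/(2*s)) = (K + s)/(2*s))
4203 - D(g(8), j) = 4203 - (8*(-1 + 2*8) - 49/26)/(2*(-49/26)) = 4203 - (-26)*(8*(-1 + 16) - 49/26)/(2*49) = 4203 - (-26)*(8*15 - 49/26)/(2*49) = 4203 - (-26)*(120 - 49/26)/(2*49) = 4203 - (-26)*3071/(2*49*26) = 4203 - 1*(-3071/98) = 4203 + 3071/98 = 414965/98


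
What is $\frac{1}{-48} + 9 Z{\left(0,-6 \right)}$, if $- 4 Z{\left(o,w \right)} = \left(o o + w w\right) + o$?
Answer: $- \frac{3889}{48} \approx -81.021$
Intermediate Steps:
$Z{\left(o,w \right)} = - \frac{o}{4} - \frac{o^{2}}{4} - \frac{w^{2}}{4}$ ($Z{\left(o,w \right)} = - \frac{\left(o o + w w\right) + o}{4} = - \frac{\left(o^{2} + w^{2}\right) + o}{4} = - \frac{o + o^{2} + w^{2}}{4} = - \frac{o}{4} - \frac{o^{2}}{4} - \frac{w^{2}}{4}$)
$\frac{1}{-48} + 9 Z{\left(0,-6 \right)} = \frac{1}{-48} + 9 \left(\left(- \frac{1}{4}\right) 0 - \frac{0^{2}}{4} - \frac{\left(-6\right)^{2}}{4}\right) = - \frac{1}{48} + 9 \left(0 - 0 - 9\right) = - \frac{1}{48} + 9 \left(0 + 0 - 9\right) = - \frac{1}{48} + 9 \left(-9\right) = - \frac{1}{48} - 81 = - \frac{3889}{48}$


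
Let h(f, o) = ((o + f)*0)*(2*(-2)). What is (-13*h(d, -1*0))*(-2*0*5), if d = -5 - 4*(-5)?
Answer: 0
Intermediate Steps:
d = 15 (d = -5 + 20 = 15)
h(f, o) = 0 (h(f, o) = ((f + o)*0)*(-4) = 0*(-4) = 0)
(-13*h(d, -1*0))*(-2*0*5) = (-13*0)*(-2*0*5) = 0*(0*5) = 0*0 = 0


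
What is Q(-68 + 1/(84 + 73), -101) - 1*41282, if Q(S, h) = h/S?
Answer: -440669493/10675 ≈ -41281.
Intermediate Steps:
Q(-68 + 1/(84 + 73), -101) - 1*41282 = -101/(-68 + 1/(84 + 73)) - 1*41282 = -101/(-68 + 1/157) - 41282 = -101/(-10675/157) - 41282 = -101*(-157/10675) - 41282 = 15857/10675 - 41282 = -440669493/10675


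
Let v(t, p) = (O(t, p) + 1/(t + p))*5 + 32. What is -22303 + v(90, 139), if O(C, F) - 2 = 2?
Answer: -5095474/229 ≈ -22251.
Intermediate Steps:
O(C, F) = 4 (O(C, F) = 2 + 2 = 4)
v(t, p) = 52 + 5/(p + t) (v(t, p) = (4 + 1/(t + p))*5 + 32 = (4 + 1/(p + t))*5 + 32 = (20 + 5/(p + t)) + 32 = 52 + 5/(p + t))
-22303 + v(90, 139) = -22303 + (5 + 52*139 + 52*90)/(139 + 90) = -22303 + (5 + 7228 + 4680)/229 = -22303 + (1/229)*11913 = -22303 + 11913/229 = -5095474/229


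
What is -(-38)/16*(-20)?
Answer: -95/2 ≈ -47.500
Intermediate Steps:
-(-38)/16*(-20) = -19*(-1/8)*(-20) = (19/8)*(-20) = -95/2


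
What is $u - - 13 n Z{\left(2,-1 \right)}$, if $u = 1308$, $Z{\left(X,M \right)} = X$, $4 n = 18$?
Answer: $1425$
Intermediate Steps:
$n = \frac{9}{2}$ ($n = \frac{1}{4} \cdot 18 = \frac{9}{2} \approx 4.5$)
$u - - 13 n Z{\left(2,-1 \right)} = 1308 - \left(-13\right) \frac{9}{2} \cdot 2 = 1308 - \left(- \frac{117}{2}\right) 2 = 1308 - -117 = 1308 + 117 = 1425$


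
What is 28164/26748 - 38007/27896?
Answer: -19245691/62180184 ≈ -0.30951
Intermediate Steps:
28164/26748 - 38007/27896 = 28164*(1/26748) - 38007*1/27896 = 2347/2229 - 38007/27896 = -19245691/62180184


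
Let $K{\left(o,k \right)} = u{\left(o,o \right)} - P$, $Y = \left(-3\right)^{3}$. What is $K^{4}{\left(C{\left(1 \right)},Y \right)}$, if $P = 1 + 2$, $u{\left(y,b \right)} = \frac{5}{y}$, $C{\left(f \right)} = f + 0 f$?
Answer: $16$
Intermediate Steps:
$C{\left(f \right)} = f$ ($C{\left(f \right)} = f + 0 = f$)
$P = 3$
$Y = -27$
$K{\left(o,k \right)} = -3 + \frac{5}{o}$ ($K{\left(o,k \right)} = \frac{5}{o} - 3 = -3 + \frac{5}{o}$)
$K^{4}{\left(C{\left(1 \right)},Y \right)} = \left(-3 + \frac{5}{1}\right)^{4} = \left(-3 + 5 \cdot 1\right)^{4} = \left(-3 + 5\right)^{4} = 2^{4} = 16$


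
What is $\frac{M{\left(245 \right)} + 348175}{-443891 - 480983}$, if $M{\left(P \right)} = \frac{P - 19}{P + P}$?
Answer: $- \frac{42651494}{113297065} \approx -0.37646$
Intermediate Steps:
$M{\left(P \right)} = \frac{-19 + P}{2 P}$
$\frac{M{\left(245 \right)} + 348175}{-443891 - 480983} = \frac{\frac{-19 + 245}{2 \cdot 245} + 348175}{-443891 - 480983} = \frac{\frac{1}{2} \cdot \frac{1}{245} \cdot 226 + 348175}{-924874} = \left(\frac{113}{245} + 348175\right) \left(- \frac{1}{924874}\right) = \frac{85302988}{245} \left(- \frac{1}{924874}\right) = - \frac{42651494}{113297065}$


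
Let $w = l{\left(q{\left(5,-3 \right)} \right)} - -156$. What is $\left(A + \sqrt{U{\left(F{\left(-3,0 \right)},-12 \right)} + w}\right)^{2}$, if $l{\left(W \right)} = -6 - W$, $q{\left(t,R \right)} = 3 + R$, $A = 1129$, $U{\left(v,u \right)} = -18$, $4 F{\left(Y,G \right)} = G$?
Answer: $1274773 + 4516 \sqrt{33} \approx 1.3007 \cdot 10^{6}$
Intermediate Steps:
$F{\left(Y,G \right)} = \frac{G}{4}$
$w = 150$ ($w = \left(-6 - \left(3 - 3\right)\right) - -156 = \left(-6 - 0\right) + 156 = \left(-6 + 0\right) + 156 = -6 + 156 = 150$)
$\left(A + \sqrt{U{\left(F{\left(-3,0 \right)},-12 \right)} + w}\right)^{2} = \left(1129 + \sqrt{-18 + 150}\right)^{2} = \left(1129 + \sqrt{132}\right)^{2} = \left(1129 + 2 \sqrt{33}\right)^{2}$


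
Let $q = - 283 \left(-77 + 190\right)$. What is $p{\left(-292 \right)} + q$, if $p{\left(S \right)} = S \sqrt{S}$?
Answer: $-31979 - 584 i \sqrt{73} \approx -31979.0 - 4989.7 i$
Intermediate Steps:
$p{\left(S \right)} = S^{\frac{3}{2}}$
$q = -31979$ ($q = \left(-283\right) 113 = -31979$)
$p{\left(-292 \right)} + q = \left(-292\right)^{\frac{3}{2}} - 31979 = - 584 i \sqrt{73} - 31979 = -31979 - 584 i \sqrt{73}$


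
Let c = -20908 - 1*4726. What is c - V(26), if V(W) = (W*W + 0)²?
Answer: -482610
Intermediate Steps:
c = -25634 (c = -20908 - 4726 = -25634)
V(W) = W⁴ (V(W) = (W² + 0)² = (W²)² = W⁴)
c - V(26) = -25634 - 1*26⁴ = -25634 - 1*456976 = -25634 - 456976 = -482610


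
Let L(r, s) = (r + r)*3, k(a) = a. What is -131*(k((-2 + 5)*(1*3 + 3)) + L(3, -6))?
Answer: -4716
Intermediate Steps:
L(r, s) = 6*r (L(r, s) = (2*r)*3 = 6*r)
-131*(k((-2 + 5)*(1*3 + 3)) + L(3, -6)) = -131*((-2 + 5)*(1*3 + 3) + 6*3) = -131*(3*(3 + 3) + 18) = -131*(3*6 + 18) = -131*(18 + 18) = -131*36 = -4716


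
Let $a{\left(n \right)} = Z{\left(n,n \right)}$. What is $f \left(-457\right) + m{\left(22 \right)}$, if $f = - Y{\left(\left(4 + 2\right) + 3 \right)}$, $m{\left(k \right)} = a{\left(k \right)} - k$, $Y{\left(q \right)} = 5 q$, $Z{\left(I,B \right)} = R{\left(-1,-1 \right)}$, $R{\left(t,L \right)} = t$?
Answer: $20542$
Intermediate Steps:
$Z{\left(I,B \right)} = -1$
$a{\left(n \right)} = -1$
$m{\left(k \right)} = -1 - k$
$f = -45$ ($f = - 5 \left(\left(4 + 2\right) + 3\right) = - 5 \left(6 + 3\right) = - 5 \cdot 9 = \left(-1\right) 45 = -45$)
$f \left(-457\right) + m{\left(22 \right)} = \left(-45\right) \left(-457\right) - 23 = 20565 - 23 = 20542$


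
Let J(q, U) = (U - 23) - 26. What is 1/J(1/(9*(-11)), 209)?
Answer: 1/160 ≈ 0.0062500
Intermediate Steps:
J(q, U) = -49 + U (J(q, U) = (-23 + U) - 26 = -49 + U)
1/J(1/(9*(-11)), 209) = 1/(-49 + 209) = 1/160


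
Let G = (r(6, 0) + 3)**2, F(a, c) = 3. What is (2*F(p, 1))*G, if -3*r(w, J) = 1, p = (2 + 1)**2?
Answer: 128/3 ≈ 42.667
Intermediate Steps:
p = 9 (p = 3**2 = 9)
r(w, J) = -1/3 (r(w, J) = -1/3*1 = -1/3)
G = 64/9 (G = (-1/3 + 3)**2 = (8/3)**2 = 64/9 ≈ 7.1111)
(2*F(p, 1))*G = (2*3)*(64/9) = 6*(64/9) = 128/3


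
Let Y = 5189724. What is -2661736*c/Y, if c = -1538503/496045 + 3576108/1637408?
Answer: 194323058085163/412934895338580 ≈ 0.47059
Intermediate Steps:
c = -186311656841/203057012840 (c = -1538503*1/496045 + 3576108*(1/1637408) = -1538503/496045 + 894027/409352 = -186311656841/203057012840 ≈ -0.91753)
-2661736*c/Y = -2661736/(5189724/(-186311656841/203057012840)) = -2661736/(5189724*(-203057012840/186311656841)) = -2661736/(-1053809852904056160/186311656841) = -2661736*(-186311656841/1053809852904056160) = 194323058085163/412934895338580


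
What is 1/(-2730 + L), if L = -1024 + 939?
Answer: -1/2815 ≈ -0.00035524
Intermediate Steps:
L = -85
1/(-2730 + L) = 1/(-2730 - 85) = 1/(-2815) = -1/2815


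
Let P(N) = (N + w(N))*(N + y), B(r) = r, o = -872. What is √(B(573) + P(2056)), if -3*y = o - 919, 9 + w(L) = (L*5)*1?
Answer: 2*√8176026 ≈ 5718.8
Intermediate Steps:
w(L) = -9 + 5*L (w(L) = -9 + (L*5)*1 = -9 + (5*L)*1 = -9 + 5*L)
y = 597 (y = -(-872 - 919)/3 = -⅓*(-1791) = 597)
P(N) = (-9 + 6*N)*(597 + N) (P(N) = (N + (-9 + 5*N))*(N + 597) = (-9 + 6*N)*(597 + N))
√(B(573) + P(2056)) = √(573 + (-5373 + 6*2056² + 3573*2056)) = √(573 + (-5373 + 6*4227136 + 7346088)) = √(573 + (-5373 + 25362816 + 7346088)) = √(573 + 32703531) = √32704104 = 2*√8176026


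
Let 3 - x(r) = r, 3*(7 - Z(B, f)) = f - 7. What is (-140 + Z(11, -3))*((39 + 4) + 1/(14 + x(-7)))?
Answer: -401837/72 ≈ -5581.1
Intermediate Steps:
Z(B, f) = 28/3 - f/3 (Z(B, f) = 7 - (f - 7)/3 = 7 - (-7 + f)/3 = 7 + (7/3 - f/3) = 28/3 - f/3)
x(r) = 3 - r
(-140 + Z(11, -3))*((39 + 4) + 1/(14 + x(-7))) = (-140 + (28/3 - ⅓*(-3)))*((39 + 4) + 1/(14 + (3 - 1*(-7)))) = (-140 + (28/3 + 1))*(43 + 1/(14 + (3 + 7))) = (-140 + 31/3)*(43 + 1/(14 + 10)) = -389*(43 + 1/24)/3 = -389/3*1033/24 = -401837/72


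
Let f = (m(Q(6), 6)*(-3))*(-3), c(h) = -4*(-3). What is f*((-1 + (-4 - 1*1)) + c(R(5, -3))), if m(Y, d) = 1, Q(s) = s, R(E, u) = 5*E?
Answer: 54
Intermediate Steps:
c(h) = 12
f = 9 (f = (1*(-3))*(-3) = -3*(-3) = 9)
f*((-1 + (-4 - 1*1)) + c(R(5, -3))) = 9*((-1 + (-4 - 1*1)) + 12) = 9*((-1 + (-4 - 1)) + 12) = 9*((-1 - 5) + 12) = 9*(-6 + 12) = 9*6 = 54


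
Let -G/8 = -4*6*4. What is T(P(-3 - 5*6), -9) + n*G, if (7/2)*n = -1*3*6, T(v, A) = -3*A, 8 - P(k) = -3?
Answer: -27459/7 ≈ -3922.7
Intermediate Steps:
P(k) = 11 (P(k) = 8 - 1*(-3) = 8 + 3 = 11)
G = 768 (G = -8*(-4*6)*4 = -(-192)*4 = -8*(-96) = 768)
n = -36/7 (n = 2*(-1*3*6)/7 = 2*(-3*6)/7 = (2/7)*(-18) = -36/7 ≈ -5.1429)
T(P(-3 - 5*6), -9) + n*G = -3*(-9) - 36/7*768 = 27 - 27648/7 = -27459/7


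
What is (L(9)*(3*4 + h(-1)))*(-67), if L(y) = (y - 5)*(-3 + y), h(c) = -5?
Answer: -11256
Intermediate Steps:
L(y) = (-5 + y)*(-3 + y)
(L(9)*(3*4 + h(-1)))*(-67) = ((15 + 9**2 - 8*9)*(3*4 - 5))*(-67) = ((15 + 81 - 72)*(12 - 5))*(-67) = (24*7)*(-67) = 168*(-67) = -11256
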